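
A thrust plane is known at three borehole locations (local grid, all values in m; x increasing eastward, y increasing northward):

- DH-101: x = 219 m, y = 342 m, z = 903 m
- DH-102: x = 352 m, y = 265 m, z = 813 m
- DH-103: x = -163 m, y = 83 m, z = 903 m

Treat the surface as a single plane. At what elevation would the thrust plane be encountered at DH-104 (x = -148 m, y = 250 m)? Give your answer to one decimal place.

Two edge vectors: DH-101→DH-102 = (133, -77, -90), DH-101→DH-103 = (-382, -259, 0).
Normal n = (DH-101→DH-102) × (DH-101→DH-103) = (-23310, 34380, -63861).
So ∂z/∂x = −n_x/n_z = −0.36501 and ∂z/∂y = −n_y/n_z = 0.53836.
Intercept c from DH-101: 903 + 79.94 − 184.12 = 798.82.
At (-148, 250): z = 54.0 + 134.6 + 798.82 = 987.4 m.

987.4 m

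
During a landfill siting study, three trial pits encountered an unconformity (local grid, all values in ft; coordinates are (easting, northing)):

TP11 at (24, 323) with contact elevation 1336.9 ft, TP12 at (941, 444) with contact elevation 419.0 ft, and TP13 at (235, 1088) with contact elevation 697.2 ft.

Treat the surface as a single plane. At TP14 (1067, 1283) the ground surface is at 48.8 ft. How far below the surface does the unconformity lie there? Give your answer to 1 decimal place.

Two edge vectors: TP11→TP12 = (917, 121, -917.9), TP11→TP13 = (211, 765, -639.7).
Normal n = (TP11→TP12) × (TP11→TP13) = (624789.8, 392928, 675974).
So ∂z/∂E = −n_x/n_z = −0.924281 and ∂z/∂N = −n_y/n_z = −0.581277.
Intercept c from TP11: 1336.9 + 22.18 + 187.75 = 1546.84.
At (1067, 1283): z_contact = −986.21 − 745.78 + 1546.84 = -185.15 ft.
Depth below ground = 48.8 − (-185.15) = 234.0 ft.

234.0 ft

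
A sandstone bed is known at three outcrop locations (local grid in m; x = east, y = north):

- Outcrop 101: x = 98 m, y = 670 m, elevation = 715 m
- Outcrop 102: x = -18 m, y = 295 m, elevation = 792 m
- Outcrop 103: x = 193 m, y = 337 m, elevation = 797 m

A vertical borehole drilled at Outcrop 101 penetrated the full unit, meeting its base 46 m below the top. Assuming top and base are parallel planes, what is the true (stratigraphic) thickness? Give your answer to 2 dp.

44.76 m

Let the plane be z = a·x + b·y + c.
Outcrop 102−Outcrop 101: −116a − 375b = 77;  Outcrop 103−Outcrop 101: 95a − 333b = 82.
Solving gives a = 0.06881, b = −0.22662.
|∇z| = √(a²+b²) = 0.23683, so dip δ = arctan(0.23683) = 13.32°.
True thickness = vertical thickness × cos δ = 46 × cos 13.32° = 44.76 m.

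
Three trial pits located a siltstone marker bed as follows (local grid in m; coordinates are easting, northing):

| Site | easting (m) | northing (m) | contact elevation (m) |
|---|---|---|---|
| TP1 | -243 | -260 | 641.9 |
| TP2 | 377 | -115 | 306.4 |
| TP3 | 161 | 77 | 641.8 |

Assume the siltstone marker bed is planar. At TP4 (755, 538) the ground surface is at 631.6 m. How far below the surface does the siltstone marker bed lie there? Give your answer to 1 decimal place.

Two edge vectors: TP1→TP2 = (620, 145, -335.5), TP1→TP3 = (404, 337, -0.1).
Normal n = (TP1→TP2) × (TP1→TP3) = (113049, -135480, 150360).
So ∂z/∂easting = −n_x/n_z = −0.75186 and ∂z/∂northing = −n_y/n_z = 0.90104.
Intercept c from TP1: 641.9 − 182.70 + 234.27 = 693.47.
At (755, 538): z_contact = −567.65 + 484.76 + 693.47 = 610.58 m.
Depth below ground = 631.6 − 610.58 = 21.0 m.

21.0 m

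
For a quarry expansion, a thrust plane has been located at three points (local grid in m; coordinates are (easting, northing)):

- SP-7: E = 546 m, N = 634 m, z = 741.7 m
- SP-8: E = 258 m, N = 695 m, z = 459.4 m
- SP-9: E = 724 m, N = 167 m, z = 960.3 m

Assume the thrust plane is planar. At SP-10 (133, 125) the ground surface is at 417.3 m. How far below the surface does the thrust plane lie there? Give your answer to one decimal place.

Let the plane be z = a·E + b·N + c.
SP-8−SP-7: −288a + 61b = −282.3;  SP-9−SP-7: 178a − 467b = 218.6.
Solving gives a = 0.95844, b = −0.10278.
Then c = 741.7 − a·546 − b·634 = 283.55.
At (133, 125): z_contact = 127.47 − 12.85 + 283.55 = 398.18 m.
Depth below ground = 417.3 − 398.18 = 19.1 m.

19.1 m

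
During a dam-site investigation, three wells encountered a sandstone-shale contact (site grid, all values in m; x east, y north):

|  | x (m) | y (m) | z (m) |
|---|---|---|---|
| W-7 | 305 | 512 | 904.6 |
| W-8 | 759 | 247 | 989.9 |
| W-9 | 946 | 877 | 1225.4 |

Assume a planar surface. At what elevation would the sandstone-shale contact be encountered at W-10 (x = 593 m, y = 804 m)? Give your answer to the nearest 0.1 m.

Let the plane be z = a·x + b·y + c.
W-8−W-7: 454a − 265b = 85.3;  W-9−W-7: 641a + 365b = 320.8.
Solving gives a = 0.34611, b = 0.27107.
Then c = 904.6 − a·305 − b·512 = 660.25.
At (593, 804): z = 205.2 + 217.9 + 660.25 = 1083.4 m.

1083.4 m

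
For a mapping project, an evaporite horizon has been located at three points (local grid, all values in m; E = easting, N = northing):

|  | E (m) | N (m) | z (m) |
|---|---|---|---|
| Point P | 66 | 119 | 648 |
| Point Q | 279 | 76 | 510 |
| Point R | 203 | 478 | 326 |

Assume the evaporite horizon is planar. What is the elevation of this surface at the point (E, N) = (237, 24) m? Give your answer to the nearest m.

Two edge vectors: Point P→Point Q = (213, -43, -138), Point P→Point R = (137, 359, -322).
Normal n = (Point P→Point Q) × (Point P→Point R) = (63388, 49680, 82358).
So ∂z/∂E = −n_x/n_z = −0.76966 and ∂z/∂N = −n_y/n_z = −0.60322.
Intercept c from Point P: 648 + 50.80 + 71.78 = 770.58.
At (237, 24): z = −182.4 − 14.5 + 770.58 = 573.7 m.

574 m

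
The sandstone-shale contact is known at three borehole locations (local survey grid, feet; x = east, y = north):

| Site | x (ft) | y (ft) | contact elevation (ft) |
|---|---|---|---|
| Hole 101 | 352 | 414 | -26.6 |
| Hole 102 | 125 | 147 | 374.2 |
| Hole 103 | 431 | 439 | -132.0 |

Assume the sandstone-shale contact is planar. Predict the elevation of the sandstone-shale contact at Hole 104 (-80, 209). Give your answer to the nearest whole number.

584 ft

Two edge vectors: Hole 101→Hole 102 = (-227, -267, 400.8), Hole 101→Hole 103 = (79, 25, -105.4).
Normal n = (Hole 101→Hole 102) × (Hole 101→Hole 103) = (18121.8, 7737.4, 15418).
So ∂z/∂x = −n_x/n_z = −1.17537 and ∂z/∂y = −n_y/n_z = −0.50184.
Intercept c from Hole 101: -26.6 + 413.73 + 207.76 = 594.89.
At (-80, 209): z = 94.0 − 104.9 + 594.89 = 584.0 ft.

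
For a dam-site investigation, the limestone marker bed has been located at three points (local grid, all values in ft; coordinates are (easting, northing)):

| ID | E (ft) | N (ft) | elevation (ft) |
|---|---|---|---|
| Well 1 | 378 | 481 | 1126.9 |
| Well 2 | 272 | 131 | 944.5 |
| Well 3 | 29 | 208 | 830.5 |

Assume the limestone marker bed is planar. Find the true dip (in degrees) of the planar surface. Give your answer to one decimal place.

34.0°

Let the plane be z = a·E + b·N + c.
Well 2−Well 1: −106a − 350b = −182.4;  Well 3−Well 1: −349a − 273b = −296.4.
Solving gives a = 0.57873, b = 0.34587.
Gradient magnitude |∇z| = √(a² + b²) = √(0.33493 + 0.11963) = 0.67421.
True dip = arctan(0.67421) = 34.0°, dipping toward WSW (azimuth ≈ 239°).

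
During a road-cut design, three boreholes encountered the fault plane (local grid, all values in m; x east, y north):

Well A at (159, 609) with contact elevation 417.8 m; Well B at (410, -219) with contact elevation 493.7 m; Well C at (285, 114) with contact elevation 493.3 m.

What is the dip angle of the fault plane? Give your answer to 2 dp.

Let the plane be z = a·x + b·y + c.
Well B−Well A: 251a − 828b = 75.9;  Well C−Well A: 126a − 495b = 75.5.
Solving gives a = −1.25237, b = −0.47131.
Gradient magnitude |∇z| = √(a² + b²) = √(1.56844 + 0.22213) = 1.33812.
True dip = arctan(1.33812) = 53.23°, dipping toward ENE (azimuth ≈ 069°).

53.23°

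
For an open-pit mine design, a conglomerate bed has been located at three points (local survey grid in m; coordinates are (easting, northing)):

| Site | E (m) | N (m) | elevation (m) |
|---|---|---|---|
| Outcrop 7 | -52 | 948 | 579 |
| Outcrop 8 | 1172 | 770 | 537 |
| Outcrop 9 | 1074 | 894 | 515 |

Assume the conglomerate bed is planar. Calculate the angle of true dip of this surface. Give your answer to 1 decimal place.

13.5°

Let the plane be z = a·E + b·N + c.
Outcrop 8−Outcrop 7: 1224a − 178b = −42;  Outcrop 9−Outcrop 7: 1126a − 54b = −64.
Solving gives a = −0.06792, b = −0.23110.
Gradient magnitude |∇z| = √(a² + b²) = √(0.00461 + 0.05341) = 0.24087.
True dip = arctan(0.24087) = 13.5°, dipping toward NNE (azimuth ≈ 016°).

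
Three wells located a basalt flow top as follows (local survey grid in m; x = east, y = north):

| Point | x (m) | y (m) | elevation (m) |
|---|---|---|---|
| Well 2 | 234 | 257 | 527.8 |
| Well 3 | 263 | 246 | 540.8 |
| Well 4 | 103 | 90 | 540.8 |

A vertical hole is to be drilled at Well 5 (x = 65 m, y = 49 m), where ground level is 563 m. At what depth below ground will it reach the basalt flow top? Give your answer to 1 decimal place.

20.9 m

Two edge vectors: Well 2→Well 3 = (29, -11, 13), Well 2→Well 4 = (-131, -167, 13).
Normal n = (Well 2→Well 3) × (Well 2→Well 4) = (2028, -2080, -6284).
So ∂z/∂x = −n_x/n_z = 0.32272 and ∂z/∂y = −n_y/n_z = −0.33100.
Intercept c from Well 2: 527.8 − 75.52 + 85.07 = 537.35.
At (65, 49): z_contact = 20.98 − 16.22 + 537.35 = 542.11 m.
Depth below ground = 563 − 542.11 = 20.9 m.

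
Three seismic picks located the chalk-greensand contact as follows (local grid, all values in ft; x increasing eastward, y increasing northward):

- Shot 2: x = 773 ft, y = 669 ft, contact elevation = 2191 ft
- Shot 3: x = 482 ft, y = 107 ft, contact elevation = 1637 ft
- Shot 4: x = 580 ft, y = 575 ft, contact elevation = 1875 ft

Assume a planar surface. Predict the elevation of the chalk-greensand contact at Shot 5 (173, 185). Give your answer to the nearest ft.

Let the plane be z = a·x + b·y + c.
Shot 3−Shot 2: −291a − 562b = −554;  Shot 4−Shot 2: −193a − 94b = −316.
Solving gives a = 1.54744, b = 0.18451.
Then c = 2191 − a·773 − b·669 = 871.39.
At (173, 185): z = 267.7 + 34.1 + 871.39 = 1173.2 ft.

1173 ft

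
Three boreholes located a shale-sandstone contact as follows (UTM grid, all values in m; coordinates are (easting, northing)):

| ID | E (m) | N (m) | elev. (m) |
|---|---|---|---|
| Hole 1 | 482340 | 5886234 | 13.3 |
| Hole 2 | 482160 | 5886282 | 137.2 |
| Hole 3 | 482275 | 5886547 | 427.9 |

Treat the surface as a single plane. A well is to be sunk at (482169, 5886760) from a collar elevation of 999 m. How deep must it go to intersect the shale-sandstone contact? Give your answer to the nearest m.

Let the plane be z = a·E + b·N + c.
Hole 2−Hole 1: −180a + 48b = 123.9;  Hole 3−Hole 1: −65a + 313b = 414.6.
Solving gives a = −0.35475197, b = 1.25093010.
Then c = 13.3 − a·482340 − b·5886234 = −7192142.93.
At (482169, 5886760): z_contact = −171050.4 + 7363925.3 − 7192142.93 = 732.0 m.
Depth below ground = 999 − 732.0 = 267 m.

267 m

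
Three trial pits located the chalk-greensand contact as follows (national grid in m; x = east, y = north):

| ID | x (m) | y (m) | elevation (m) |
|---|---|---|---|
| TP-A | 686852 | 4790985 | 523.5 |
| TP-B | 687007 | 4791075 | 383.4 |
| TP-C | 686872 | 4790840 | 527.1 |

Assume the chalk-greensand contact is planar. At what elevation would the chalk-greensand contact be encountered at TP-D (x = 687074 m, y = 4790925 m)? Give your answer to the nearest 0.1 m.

Two edge vectors: TP-A→TP-B = (155, 90, -140.1), TP-A→TP-C = (20, -145, 3.6).
Normal n = (TP-A→TP-B) × (TP-A→TP-C) = (-19990.5, -3360, -24275).
So ∂z/∂x = −n_x/n_z = −0.823501545 and ∂z/∂y = −n_y/n_z = −0.138414006.
Intercept c from TP-A: 523.5 + 565623.68 + 663139.43 = 1229286.61.
At (687074, 4790925): z = −565806.5 − 663131.1 + 1229286.61 = 349.0 m.

349.0 m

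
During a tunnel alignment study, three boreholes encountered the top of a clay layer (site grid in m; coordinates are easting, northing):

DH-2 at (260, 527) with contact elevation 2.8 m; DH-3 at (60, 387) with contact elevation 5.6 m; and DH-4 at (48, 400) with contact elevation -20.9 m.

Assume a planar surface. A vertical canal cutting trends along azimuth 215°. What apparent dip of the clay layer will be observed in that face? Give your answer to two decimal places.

27.86°

Two edge vectors: DH-2→DH-3 = (-200, -140, 2.8), DH-2→DH-4 = (-212, -127, -23.7).
Normal n = (DH-2→DH-3) × (DH-2→DH-4) = (3673.6, -5333.6, -4280).
So ∂z/∂easting = −n_x/n_z = 0.85832 and ∂z/∂northing = −n_y/n_z = −1.24617.
Unit vector along 215° is (sin 215°, cos 215°) = (-0.5736, -0.8192).
Slope in that direction = a·(-0.5736) + b·(-0.8192) = 0.52849.
Apparent dip = arctan|0.52849| = 27.86° (true dip is 56.5°, so apparent ≤ true as expected).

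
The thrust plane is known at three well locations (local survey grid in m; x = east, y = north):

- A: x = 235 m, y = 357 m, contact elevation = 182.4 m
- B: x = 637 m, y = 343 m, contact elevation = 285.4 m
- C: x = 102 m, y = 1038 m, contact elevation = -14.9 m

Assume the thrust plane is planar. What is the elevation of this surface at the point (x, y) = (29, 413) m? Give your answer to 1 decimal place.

117.8 m

Two edge vectors: A→B = (402, -14, 103), A→C = (-133, 681, -197.3).
Normal n = (A→B) × (A→C) = (-67380.8, 65615.6, 271900).
So ∂z/∂x = −n_x/n_z = 0.247815 and ∂z/∂y = −n_y/n_z = −0.241323.
Intercept c from A: 182.4 − 58.24 + 86.15 = 210.32.
At (29, 413): z = 7.2 − 99.7 + 210.32 = 117.8 m.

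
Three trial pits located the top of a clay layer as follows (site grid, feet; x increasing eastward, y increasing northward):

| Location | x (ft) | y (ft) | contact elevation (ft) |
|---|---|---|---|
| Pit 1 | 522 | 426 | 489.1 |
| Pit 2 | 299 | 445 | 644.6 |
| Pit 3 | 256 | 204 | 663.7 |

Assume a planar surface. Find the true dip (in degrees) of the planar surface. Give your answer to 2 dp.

Let the plane be z = a·x + b·y + c.
Pit 2−Pit 1: −223a + 19b = 155.5;  Pit 3−Pit 1: −266a − 222b = 174.6.
Solving gives a = −0.69352, b = 0.04449.
Gradient magnitude |∇z| = √(a² + b²) = √(0.48097 + 0.00198) = 0.69494.
True dip = arctan(0.69494) = 34.80°, dipping toward E (azimuth ≈ 094°).

34.80°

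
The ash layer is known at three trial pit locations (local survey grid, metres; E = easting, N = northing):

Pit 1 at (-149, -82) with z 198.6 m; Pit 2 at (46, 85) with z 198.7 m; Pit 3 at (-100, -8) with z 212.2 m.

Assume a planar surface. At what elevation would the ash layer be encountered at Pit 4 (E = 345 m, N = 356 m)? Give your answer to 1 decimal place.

Let the plane be z = a·E + b·N + c.
Pit 2−Pit 1: 195a + 167b = 0.1;  Pit 3−Pit 1: 49a + 74b = 13.6.
Solving gives a = −0.36238, b = 0.42374.
Then c = 198.6 − a·-149 − b·-82 = 179.35.
At (345, 356): z = −125.0 + 150.9 + 179.35 = 205.2 m.

205.2 m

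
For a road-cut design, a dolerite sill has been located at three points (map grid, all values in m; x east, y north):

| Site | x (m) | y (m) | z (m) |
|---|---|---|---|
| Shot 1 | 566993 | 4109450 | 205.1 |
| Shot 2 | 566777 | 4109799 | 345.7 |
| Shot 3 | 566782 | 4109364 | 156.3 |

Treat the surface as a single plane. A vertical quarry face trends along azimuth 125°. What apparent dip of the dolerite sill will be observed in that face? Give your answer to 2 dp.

11.65°

Let the plane be z = a·x + b·y + c.
Shot 2−Shot 1: −216a + 349b = 140.6;  Shot 3−Shot 1: −211a − 86b = −48.8.
Solving gives a = 0.05357, b = 0.43602.
Unit vector along 125° is (sin 125°, cos 125°) = (0.8192, -0.5736).
Slope in that direction = a·(0.8192) + b·(-0.5736) = −0.20621.
Apparent dip = arctan|0.20621| = 11.65° (true dip is 23.7°, so apparent ≤ true as expected).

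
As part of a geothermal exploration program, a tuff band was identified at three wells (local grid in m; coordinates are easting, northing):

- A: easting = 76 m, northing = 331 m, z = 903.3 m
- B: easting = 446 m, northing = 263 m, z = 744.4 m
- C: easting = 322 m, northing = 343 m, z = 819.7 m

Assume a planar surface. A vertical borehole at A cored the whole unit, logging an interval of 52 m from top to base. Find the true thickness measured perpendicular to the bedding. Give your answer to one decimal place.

Let the plane be z = a·easting + b·northing + c.
B−A: 370a − 68b = −158.9;  C−A: 246a + 12b = −83.6.
Solving gives a = −0.35864, b = 0.38536.
|∇z| = √(a²+b²) = 0.52643, so dip δ = arctan(0.52643) = 27.76°.
True thickness = vertical thickness × cos δ = 52 × cos 27.76° = 46.0 m.

46.0 m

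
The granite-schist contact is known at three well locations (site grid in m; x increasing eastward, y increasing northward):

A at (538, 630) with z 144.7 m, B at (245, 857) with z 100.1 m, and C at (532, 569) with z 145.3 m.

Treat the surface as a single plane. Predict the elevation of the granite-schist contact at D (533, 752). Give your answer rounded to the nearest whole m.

Two edge vectors: A→B = (-293, 227, -44.6), A→C = (-6, -61, 0.6).
Normal n = (A→B) × (A→C) = (-2584.4, 443.4, 19235).
So ∂z/∂x = −n_x/n_z = 0.13436 and ∂z/∂y = −n_y/n_z = −0.02305.
Intercept c from A: 144.7 − 72.29 + 14.52 = 86.94.
At (533, 752): z = 71.6 − 17.3 + 86.94 = 141.2 m.

141 m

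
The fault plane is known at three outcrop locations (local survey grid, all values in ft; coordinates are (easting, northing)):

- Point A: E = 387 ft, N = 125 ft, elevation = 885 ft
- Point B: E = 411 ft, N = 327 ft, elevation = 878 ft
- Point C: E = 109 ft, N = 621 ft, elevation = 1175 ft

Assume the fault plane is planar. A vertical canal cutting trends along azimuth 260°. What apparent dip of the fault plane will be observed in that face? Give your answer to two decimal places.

41.51°

Two edge vectors: Point A→Point B = (24, 202, -7), Point A→Point C = (-278, 496, 290).
Normal n = (Point A→Point B) × (Point A→Point C) = (62052, -5014, 68060).
So ∂z/∂E = −n_x/n_z = −0.91172 and ∂z/∂N = −n_y/n_z = 0.07367.
Unit vector along 260° is (sin 260°, cos 260°) = (-0.9848, -0.1736).
Slope in that direction = a·(-0.9848) + b·(-0.1736) = 0.88508.
Apparent dip = arctan|0.88508| = 41.51° (true dip is 42.4°, so apparent ≤ true as expected).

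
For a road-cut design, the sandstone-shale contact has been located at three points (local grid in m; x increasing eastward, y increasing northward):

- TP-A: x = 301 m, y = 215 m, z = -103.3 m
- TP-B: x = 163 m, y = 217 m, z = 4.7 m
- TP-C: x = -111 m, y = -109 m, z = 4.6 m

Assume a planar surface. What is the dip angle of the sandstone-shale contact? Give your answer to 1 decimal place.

45.3°

Let the plane be z = a·x + b·y + c.
TP-B−TP-A: −138a + 2b = 108;  TP-C−TP-A: −412a − 324b = 107.9.
Solving gives a = −0.77319, b = 0.65016.
Gradient magnitude |∇z| = √(a² + b²) = √(0.59782 + 0.42271) = 1.01021.
True dip = arctan(1.01021) = 45.3°, dipping toward SE (azimuth ≈ 130°).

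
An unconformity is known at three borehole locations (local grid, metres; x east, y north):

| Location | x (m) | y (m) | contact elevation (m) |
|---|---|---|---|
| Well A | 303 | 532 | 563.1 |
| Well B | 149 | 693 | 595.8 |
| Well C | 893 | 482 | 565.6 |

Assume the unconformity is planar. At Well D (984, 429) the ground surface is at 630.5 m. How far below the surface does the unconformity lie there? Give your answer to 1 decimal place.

74.7 m

Two edge vectors: Well A→Well B = (-154, 161, 32.7), Well A→Well C = (590, -50, 2.5).
Normal n = (Well A→Well B) × (Well A→Well C) = (2037.5, 19678, -87290).
So ∂z/∂x = −n_x/n_z = 0.02334 and ∂z/∂y = −n_y/n_z = 0.22543.
Intercept c from Well A: 563.1 − 7.07 − 119.93 = 436.10.
At (984, 429): z_contact = 22.97 + 96.71 + 436.10 = 555.78 m.
Depth below ground = 630.5 − 555.78 = 74.7 m.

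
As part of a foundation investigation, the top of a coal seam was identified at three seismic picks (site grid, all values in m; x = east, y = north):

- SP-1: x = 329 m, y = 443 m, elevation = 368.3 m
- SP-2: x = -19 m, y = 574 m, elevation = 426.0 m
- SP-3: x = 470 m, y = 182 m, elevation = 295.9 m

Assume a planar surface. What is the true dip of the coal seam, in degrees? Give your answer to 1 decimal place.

Two edge vectors: SP-1→SP-2 = (-348, 131, 57.7), SP-1→SP-3 = (141, -261, -72.4).
Normal n = (SP-1→SP-2) × (SP-1→SP-3) = (5575.3, -17059.5, 72357).
So ∂z/∂x = −n_x/n_z = −0.07705 and ∂z/∂y = −n_y/n_z = 0.23577.
Gradient magnitude |∇z| = √(a² + b²) = √(0.00594 + 0.05559) = 0.24804.
True dip = arctan(0.24804) = 13.9°, dipping toward SSE (azimuth ≈ 162°).

13.9°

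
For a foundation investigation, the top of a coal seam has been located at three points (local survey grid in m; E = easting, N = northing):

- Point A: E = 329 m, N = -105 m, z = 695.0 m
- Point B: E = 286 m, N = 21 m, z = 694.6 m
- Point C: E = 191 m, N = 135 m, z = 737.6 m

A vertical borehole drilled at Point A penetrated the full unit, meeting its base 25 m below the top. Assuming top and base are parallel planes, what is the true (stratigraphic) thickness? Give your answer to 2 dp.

19.35 m

Two edge vectors: Point A→Point B = (-43, 126, -0.4), Point A→Point C = (-138, 240, 42.6).
Normal n = (Point A→Point B) × (Point A→Point C) = (5463.6, 1887, 7068).
So ∂z/∂E = −n_x/n_z = −0.77301 and ∂z/∂N = −n_y/n_z = −0.26698.
|∇z| = √(a²+b²) = 0.81781, so dip δ = arctan(0.81781) = 39.28°.
True thickness = vertical thickness × cos δ = 25 × cos 39.28° = 19.35 m.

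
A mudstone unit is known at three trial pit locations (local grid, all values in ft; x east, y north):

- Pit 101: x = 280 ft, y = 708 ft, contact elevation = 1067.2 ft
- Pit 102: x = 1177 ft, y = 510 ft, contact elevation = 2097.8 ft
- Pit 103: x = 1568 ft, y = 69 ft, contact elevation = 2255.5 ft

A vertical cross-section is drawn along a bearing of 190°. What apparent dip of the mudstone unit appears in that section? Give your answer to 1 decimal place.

Let the plane be z = a·x + b·y + c.
Pit 102−Pit 101: 897a − 198b = 1030.6;  Pit 103−Pit 101: 1288a − 639b = 1188.3.
Solving gives a = 1.33037, b = 0.82194.
Unit vector along 190° is (sin 190°, cos 190°) = (-0.1736, -0.9848).
Slope in that direction = a·(-0.1736) + b·(-0.9848) = −1.04047.
Apparent dip = arctan|1.04047| = 46.1° (true dip is 57.4°, so apparent ≤ true as expected).

46.1°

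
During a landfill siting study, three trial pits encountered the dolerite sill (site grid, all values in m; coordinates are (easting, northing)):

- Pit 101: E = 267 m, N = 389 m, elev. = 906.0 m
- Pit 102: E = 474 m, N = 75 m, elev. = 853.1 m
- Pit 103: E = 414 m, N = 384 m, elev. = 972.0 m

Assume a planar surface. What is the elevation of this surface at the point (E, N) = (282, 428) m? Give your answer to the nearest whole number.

Let the plane be z = a·E + b·N + c.
Pit 102−Pit 101: 207a − 314b = −52.9;  Pit 103−Pit 101: 147a − 5b = 66.
Solving gives a = 0.46514, b = 0.47511.
Then c = 906 − a·267 − b·389 = 596.99.
At (282, 428): z = 131.2 + 203.3 + 596.99 = 931.5 m.

932 m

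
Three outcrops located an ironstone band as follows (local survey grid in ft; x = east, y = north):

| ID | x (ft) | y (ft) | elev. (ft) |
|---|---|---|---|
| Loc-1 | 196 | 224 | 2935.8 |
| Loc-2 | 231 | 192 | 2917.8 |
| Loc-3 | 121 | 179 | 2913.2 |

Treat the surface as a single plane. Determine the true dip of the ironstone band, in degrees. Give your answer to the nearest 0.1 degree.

28.3°

Let the plane be z = a·x + b·y + c.
Loc-2−Loc-1: 35a − 32b = −18;  Loc-3−Loc-1: −75a − 45b = −22.6.
Solving gives a = −0.02184, b = 0.53862.
Gradient magnitude |∇z| = √(a² + b²) = √(0.00048 + 0.29011) = 0.53906.
True dip = arctan(0.53906) = 28.3°, dipping toward S (azimuth ≈ 178°).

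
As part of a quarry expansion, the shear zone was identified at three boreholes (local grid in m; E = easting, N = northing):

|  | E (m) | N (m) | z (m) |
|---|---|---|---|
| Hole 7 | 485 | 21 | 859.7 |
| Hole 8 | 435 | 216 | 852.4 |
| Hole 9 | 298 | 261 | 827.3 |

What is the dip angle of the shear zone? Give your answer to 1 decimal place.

10.6°

Two edge vectors: Hole 7→Hole 8 = (-50, 195, -7.3), Hole 7→Hole 9 = (-187, 240, -32.4).
Normal n = (Hole 7→Hole 8) × (Hole 7→Hole 9) = (-4566, -254.9, 24465).
So ∂z/∂E = −n_x/n_z = 0.18663 and ∂z/∂N = −n_y/n_z = 0.01042.
Gradient magnitude |∇z| = √(a² + b²) = √(0.03483 + 0.00011) = 0.18692.
True dip = arctan(0.18692) = 10.6°, dipping toward W (azimuth ≈ 267°).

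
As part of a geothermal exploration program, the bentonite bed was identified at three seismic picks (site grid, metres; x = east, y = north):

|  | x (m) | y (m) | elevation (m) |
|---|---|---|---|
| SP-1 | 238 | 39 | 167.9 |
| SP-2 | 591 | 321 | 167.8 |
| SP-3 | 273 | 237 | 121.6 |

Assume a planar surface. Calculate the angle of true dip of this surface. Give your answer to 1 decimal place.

19.2°

Let the plane be z = a·x + b·y + c.
SP-2−SP-1: 353a + 282b = −0.1;  SP-3−SP-1: 35a + 198b = −46.3.
Solving gives a = 0.21719, b = −0.27223.
Gradient magnitude |∇z| = √(a² + b²) = √(0.04717 + 0.07411) = 0.34826.
True dip = arctan(0.34826) = 19.2°, dipping toward NW (azimuth ≈ 321°).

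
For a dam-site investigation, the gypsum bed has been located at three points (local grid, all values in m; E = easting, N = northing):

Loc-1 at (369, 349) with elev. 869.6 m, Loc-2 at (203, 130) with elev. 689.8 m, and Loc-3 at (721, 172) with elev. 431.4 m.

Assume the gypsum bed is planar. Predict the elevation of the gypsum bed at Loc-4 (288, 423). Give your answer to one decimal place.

1012.9 m

Two edge vectors: Loc-1→Loc-2 = (-166, -219, -179.8), Loc-1→Loc-3 = (352, -177, -438.2).
Normal n = (Loc-1→Loc-2) × (Loc-1→Loc-3) = (64141.2, -136030.8, 106470).
So ∂z/∂E = −n_x/n_z = −0.60243 and ∂z/∂N = −n_y/n_z = 1.27764.
Intercept c from Loc-1: 869.6 + 222.30 − 445.90 = 646.00.
At (288, 423): z = −173.5 + 540.4 + 646.00 = 1012.9 m.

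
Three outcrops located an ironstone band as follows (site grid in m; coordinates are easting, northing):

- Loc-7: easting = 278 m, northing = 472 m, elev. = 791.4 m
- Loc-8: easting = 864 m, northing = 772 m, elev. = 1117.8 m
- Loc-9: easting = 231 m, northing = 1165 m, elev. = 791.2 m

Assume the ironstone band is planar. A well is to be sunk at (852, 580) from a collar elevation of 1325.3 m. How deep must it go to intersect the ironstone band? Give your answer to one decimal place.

Let the plane be z = a·easting + b·northing + c.
Loc-8−Loc-7: 586a + 300b = 326.4;  Loc-9−Loc-7: −47a + 693b = −0.2.
Solving gives a = 0.538449, b = 0.036230.
Then c = 791.4 − a·278 − b·472 = 624.61.
At (852, 580): z_contact = 458.76 + 21.01 + 624.61 = 1104.38 m.
Depth below ground = 1325.3 − 1104.38 = 220.9 m.

220.9 m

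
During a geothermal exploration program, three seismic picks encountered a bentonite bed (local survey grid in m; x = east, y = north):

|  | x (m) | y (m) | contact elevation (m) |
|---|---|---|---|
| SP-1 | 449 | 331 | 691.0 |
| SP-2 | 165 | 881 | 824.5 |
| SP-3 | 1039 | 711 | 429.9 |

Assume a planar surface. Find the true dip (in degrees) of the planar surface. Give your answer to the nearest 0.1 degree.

24.2°

Two edge vectors: SP-1→SP-2 = (-284, 550, 133.5), SP-1→SP-3 = (590, 380, -261.1).
Normal n = (SP-1→SP-2) × (SP-1→SP-3) = (-194335, 4612.6, -432420).
So ∂z/∂x = −n_x/n_z = −0.44941 and ∂z/∂y = −n_y/n_z = 0.01067.
Gradient magnitude |∇z| = √(a² + b²) = √(0.20197 + 0.00011) = 0.44954.
True dip = arctan(0.44954) = 24.2°, dipping toward E (azimuth ≈ 091°).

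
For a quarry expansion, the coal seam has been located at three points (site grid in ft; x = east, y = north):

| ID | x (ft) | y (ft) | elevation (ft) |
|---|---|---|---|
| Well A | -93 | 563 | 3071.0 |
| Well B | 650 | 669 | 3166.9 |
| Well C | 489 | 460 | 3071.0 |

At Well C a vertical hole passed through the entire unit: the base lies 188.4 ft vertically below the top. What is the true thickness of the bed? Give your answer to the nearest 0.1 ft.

174.3 ft

Let the plane be z = a·x + b·y + c.
Well B−Well A: 743a + 106b = 95.9;  Well C−Well A: 582a − 103b = 0.
Solving gives a = 0.07146, b = 0.40380.
|∇z| = √(a²+b²) = 0.41008, so dip δ = arctan(0.41008) = 22.30°.
True thickness = vertical thickness × cos δ = 188.4 × cos 22.30° = 174.3 ft.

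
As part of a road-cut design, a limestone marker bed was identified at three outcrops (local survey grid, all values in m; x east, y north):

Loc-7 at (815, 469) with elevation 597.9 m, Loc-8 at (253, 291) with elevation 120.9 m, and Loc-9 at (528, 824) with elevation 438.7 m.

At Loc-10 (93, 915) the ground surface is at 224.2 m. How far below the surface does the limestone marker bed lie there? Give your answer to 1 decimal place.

Two edge vectors: Loc-7→Loc-8 = (-562, -178, -477), Loc-7→Loc-9 = (-287, 355, -159.2).
Normal n = (Loc-7→Loc-8) × (Loc-7→Loc-9) = (197672.6, 47428.6, -250596).
So ∂z/∂x = −n_x/n_z = 0.78881 and ∂z/∂y = −n_y/n_z = 0.18926.
Intercept c from Loc-7: 597.9 − 642.88 − 88.76 = −133.74.
At (93, 915): z_contact = 73.36 + 173.18 − 133.74 = 112.79 m.
Depth below ground = 224.2 − 112.79 = 111.4 m.

111.4 m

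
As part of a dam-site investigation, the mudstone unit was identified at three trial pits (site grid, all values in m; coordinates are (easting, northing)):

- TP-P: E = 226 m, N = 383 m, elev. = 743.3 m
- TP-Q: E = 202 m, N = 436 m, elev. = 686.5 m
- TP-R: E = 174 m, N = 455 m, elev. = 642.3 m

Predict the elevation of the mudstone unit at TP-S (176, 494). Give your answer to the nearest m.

Let the plane be z = a·E + b·N + c.
TP-Q−TP-P: −24a + 53b = −56.8;  TP-R−TP-P: −52a + 72b = −101.
Solving gives a = 1.22899, b = −0.51518.
Then c = 743.3 − a·226 − b·383 = 662.86.
At (176, 494): z = 216.3 − 254.5 + 662.86 = 624.7 m.

625 m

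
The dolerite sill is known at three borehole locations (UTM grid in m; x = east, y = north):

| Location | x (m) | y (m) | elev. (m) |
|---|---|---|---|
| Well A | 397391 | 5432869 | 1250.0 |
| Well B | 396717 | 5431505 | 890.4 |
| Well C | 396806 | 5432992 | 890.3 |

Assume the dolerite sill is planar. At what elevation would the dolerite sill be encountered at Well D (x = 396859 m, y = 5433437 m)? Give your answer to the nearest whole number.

Two edge vectors: Well A→Well B = (-674, -1364, -359.6), Well A→Well C = (-585, 123, -359.7).
Normal n = (Well A→Well B) × (Well A→Well C) = (534861.6, -32071.8, -880842).
So ∂z/∂x = −n_x/n_z = 0.60721628 and ∂z/∂y = −n_y/n_z = −0.03641039.
Intercept c from Well A: 1250 − 241302.28 + 197812.87 = −42239.41.
At (396859, 5433437): z = 240979.2 − 197833.6 − 42239.41 = 906.3 m.

906 m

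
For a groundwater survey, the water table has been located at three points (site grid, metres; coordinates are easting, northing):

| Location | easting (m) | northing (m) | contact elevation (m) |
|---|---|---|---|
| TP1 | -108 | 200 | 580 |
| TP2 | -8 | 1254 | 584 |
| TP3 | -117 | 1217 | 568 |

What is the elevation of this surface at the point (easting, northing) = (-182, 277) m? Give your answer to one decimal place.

568.1 m

Let the plane be z = a·easting + b·northing + c.
TP2−TP1: 100a + 1054b = 4;  TP3−TP1: −9a + 1017b = −12.
Solving gives a = 0.150343, b = −0.010469.
Then c = 580 − a·-108 − b·200 = 598.33.
At (-182, 277): z = −27.4 − 2.9 + 598.33 = 568.1 m.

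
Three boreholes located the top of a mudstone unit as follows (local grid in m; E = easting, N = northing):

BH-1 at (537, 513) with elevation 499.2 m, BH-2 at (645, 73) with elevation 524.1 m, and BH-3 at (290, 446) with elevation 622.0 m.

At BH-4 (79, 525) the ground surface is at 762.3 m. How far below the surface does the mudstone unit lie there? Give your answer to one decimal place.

Two edge vectors: BH-1→BH-2 = (108, -440, 24.9), BH-1→BH-3 = (-247, -67, 122.8).
Normal n = (BH-1→BH-2) × (BH-1→BH-3) = (-52363.7, -19412.7, -115916).
So ∂z/∂E = −n_x/n_z = −0.45174 and ∂z/∂N = −n_y/n_z = −0.16747.
Intercept c from BH-1: 499.2 + 242.58 + 85.91 = 827.70.
At (79, 525): z_contact = −35.69 − 87.92 + 827.70 = 704.09 m.
Depth below ground = 762.3 − 704.09 = 58.2 m.

58.2 m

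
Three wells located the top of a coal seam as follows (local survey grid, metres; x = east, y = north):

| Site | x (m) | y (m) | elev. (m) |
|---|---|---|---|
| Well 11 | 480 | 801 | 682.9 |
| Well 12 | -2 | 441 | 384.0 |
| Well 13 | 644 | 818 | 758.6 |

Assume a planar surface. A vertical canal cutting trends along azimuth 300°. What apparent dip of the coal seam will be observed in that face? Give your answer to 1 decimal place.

14.3°

Two edge vectors: Well 11→Well 12 = (-482, -360, -298.9), Well 11→Well 13 = (164, 17, 75.7).
Normal n = (Well 11→Well 12) × (Well 11→Well 13) = (-22170.7, -12532.2, 50846).
So ∂z/∂x = −n_x/n_z = 0.43604 and ∂z/∂y = −n_y/n_z = 0.24647.
Unit vector along 300° is (sin 300°, cos 300°) = (-0.8660, 0.5000).
Slope in that direction = a·(-0.8660) + b·(0.5000) = −0.25438.
Apparent dip = arctan|0.25438| = 14.3° (true dip is 26.6°, so apparent ≤ true as expected).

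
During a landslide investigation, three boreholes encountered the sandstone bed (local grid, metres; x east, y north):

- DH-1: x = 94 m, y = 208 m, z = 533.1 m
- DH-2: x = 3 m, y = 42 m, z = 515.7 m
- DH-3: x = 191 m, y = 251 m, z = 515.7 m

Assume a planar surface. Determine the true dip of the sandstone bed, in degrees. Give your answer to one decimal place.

Two edge vectors: DH-1→DH-2 = (-91, -166, -17.4), DH-1→DH-3 = (97, 43, -17.4).
Normal n = (DH-1→DH-2) × (DH-1→DH-3) = (3636.6, -3271.2, 12189).
So ∂z/∂x = −n_x/n_z = −0.29835 and ∂z/∂y = −n_y/n_z = 0.26837.
Gradient magnitude |∇z| = √(a² + b²) = √(0.08901 + 0.07202) = 0.40129.
True dip = arctan(0.40129) = 21.9°, dipping toward SE (azimuth ≈ 132°).

21.9°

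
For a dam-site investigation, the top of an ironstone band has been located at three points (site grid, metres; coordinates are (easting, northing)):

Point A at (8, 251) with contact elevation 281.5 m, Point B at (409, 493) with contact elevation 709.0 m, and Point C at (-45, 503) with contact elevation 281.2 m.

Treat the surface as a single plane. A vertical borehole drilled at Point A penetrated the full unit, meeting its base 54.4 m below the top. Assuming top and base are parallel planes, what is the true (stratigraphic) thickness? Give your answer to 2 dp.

Two edge vectors: Point A→Point B = (401, 242, 427.5), Point A→Point C = (-53, 252, -0.3).
Normal n = (Point A→Point B) × (Point A→Point C) = (-107802.6, -22537.2, 113878).
So ∂z/∂E = −n_x/n_z = 0.94665 and ∂z/∂N = −n_y/n_z = 0.19791.
|∇z| = √(a²+b²) = 0.96712, so dip δ = arctan(0.96712) = 44.04°.
True thickness = vertical thickness × cos δ = 54.4 × cos 44.04° = 39.10 m.

39.10 m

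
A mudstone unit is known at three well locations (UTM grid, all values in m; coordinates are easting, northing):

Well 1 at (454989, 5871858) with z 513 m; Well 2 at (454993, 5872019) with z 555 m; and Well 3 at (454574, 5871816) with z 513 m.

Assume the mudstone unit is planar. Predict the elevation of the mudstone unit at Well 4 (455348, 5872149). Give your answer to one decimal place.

579.6 m

Let the plane be z = a·easting + b·northing + c.
Well 2−Well 1: 4a + 161b = 42;  Well 3−Well 1: −415a − 42b = 0.
Solving gives a = −0.026467808, b = 0.261527151.
Then c = 513 − a·454989 − b·5871858 = −1523094.73.
At (455348, 5872149): z = −12052.1 + 1535726.4 − 1523094.73 = 579.6 m.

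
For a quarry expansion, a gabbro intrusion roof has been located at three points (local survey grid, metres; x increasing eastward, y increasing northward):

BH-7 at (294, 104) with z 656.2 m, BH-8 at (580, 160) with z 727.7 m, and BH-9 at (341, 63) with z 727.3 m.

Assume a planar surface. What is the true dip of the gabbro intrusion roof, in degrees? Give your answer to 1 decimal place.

51.9°

Two edge vectors: BH-7→BH-8 = (286, 56, 71.5), BH-7→BH-9 = (47, -41, 71.1).
Normal n = (BH-7→BH-8) × (BH-7→BH-9) = (6913.1, -16974.1, -14358).
So ∂z/∂x = −n_x/n_z = 0.48148 and ∂z/∂y = −n_y/n_z = −1.18221.
Gradient magnitude |∇z| = √(a² + b²) = √(0.23182 + 1.39761) = 1.27649.
True dip = arctan(1.27649) = 51.9°, dipping toward NNW (azimuth ≈ 338°).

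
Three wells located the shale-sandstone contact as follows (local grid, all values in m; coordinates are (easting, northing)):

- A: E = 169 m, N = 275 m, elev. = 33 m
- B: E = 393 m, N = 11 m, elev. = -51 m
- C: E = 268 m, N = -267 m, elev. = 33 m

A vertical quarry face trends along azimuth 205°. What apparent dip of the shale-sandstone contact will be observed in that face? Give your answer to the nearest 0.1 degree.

Let the plane be z = a·E + b·N + c.
B−A: 224a − 264b = −84;  C−A: 99a − 542b = 0.
Solving gives a = −0.47787, b = −0.08729.
Unit vector along 205° is (sin 205°, cos 205°) = (-0.4226, -0.9063).
Slope in that direction = a·(-0.4226) + b·(-0.9063) = 0.28107.
Apparent dip = arctan|0.28107| = 15.7° (true dip is 25.9°, so apparent ≤ true as expected).

15.7°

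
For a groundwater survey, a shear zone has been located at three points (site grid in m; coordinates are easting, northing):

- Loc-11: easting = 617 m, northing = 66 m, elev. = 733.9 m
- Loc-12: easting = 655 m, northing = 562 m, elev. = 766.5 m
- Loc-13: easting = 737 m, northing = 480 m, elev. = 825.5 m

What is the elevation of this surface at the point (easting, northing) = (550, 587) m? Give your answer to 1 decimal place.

690.2 m

Two edge vectors: Loc-11→Loc-12 = (38, 496, 32.6), Loc-11→Loc-13 = (120, 414, 91.6).
Normal n = (Loc-11→Loc-12) × (Loc-11→Loc-13) = (31937.2, 431.2, -43788).
So ∂z/∂easting = −n_x/n_z = 0.72936 and ∂z/∂northing = −n_y/n_z = 0.00985.
Intercept c from Loc-11: 733.9 − 450.01 − 0.65 = 283.24.
At (550, 587): z = 401.1 + 5.8 + 283.24 = 690.2 m.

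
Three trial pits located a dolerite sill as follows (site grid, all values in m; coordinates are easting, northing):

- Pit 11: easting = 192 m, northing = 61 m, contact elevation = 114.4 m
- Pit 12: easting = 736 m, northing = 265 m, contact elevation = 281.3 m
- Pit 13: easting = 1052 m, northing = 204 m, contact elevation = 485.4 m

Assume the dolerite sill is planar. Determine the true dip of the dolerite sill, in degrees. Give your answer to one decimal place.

Let the plane be z = a·easting + b·northing + c.
Pit 12−Pit 11: 544a + 204b = 166.9;  Pit 13−Pit 11: 860a + 143b = 371.
Solving gives a = 0.53065, b = −0.59694.
Gradient magnitude |∇z| = √(a² + b²) = √(0.28159 + 0.35634) = 0.79871.
True dip = arctan(0.79871) = 38.6°, dipping toward NW (azimuth ≈ 318°).

38.6°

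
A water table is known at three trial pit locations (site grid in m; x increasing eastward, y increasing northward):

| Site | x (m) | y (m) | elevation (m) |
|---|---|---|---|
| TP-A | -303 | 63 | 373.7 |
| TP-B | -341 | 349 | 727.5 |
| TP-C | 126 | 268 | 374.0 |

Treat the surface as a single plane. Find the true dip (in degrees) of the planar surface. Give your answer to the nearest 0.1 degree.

52.2°

Let the plane be z = a·x + b·y + c.
TP-B−TP-A: −38a + 286b = 353.8;  TP-C−TP-A: 429a + 205b = 0.3.
Solving gives a = −0.55519, b = 1.16330.
Gradient magnitude |∇z| = √(a² + b²) = √(0.30823 + 1.35326) = 1.28899.
True dip = arctan(1.28899) = 52.2°, dipping toward SSE (azimuth ≈ 154°).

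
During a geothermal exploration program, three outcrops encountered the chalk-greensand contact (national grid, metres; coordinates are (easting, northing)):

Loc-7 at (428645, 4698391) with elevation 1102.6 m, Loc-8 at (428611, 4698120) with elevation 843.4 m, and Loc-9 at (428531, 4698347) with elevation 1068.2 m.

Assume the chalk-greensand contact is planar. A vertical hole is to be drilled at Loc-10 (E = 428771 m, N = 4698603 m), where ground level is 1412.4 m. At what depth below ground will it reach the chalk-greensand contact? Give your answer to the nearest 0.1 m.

Two edge vectors: Loc-7→Loc-8 = (-34, -271, -259.2), Loc-7→Loc-9 = (-114, -44, -34.4).
Normal n = (Loc-7→Loc-8) × (Loc-7→Loc-9) = (-2082.4, 28379.2, -29398).
So ∂z/∂E = −n_x/n_z = −0.070834751 and ∂z/∂N = −n_y/n_z = 0.965344581.
Intercept c from Loc-7: 1102.6 + 30362.96 − 4535566.29 = −4504100.73.
At (428771, 4698603): z_contact = −30371.89 + 4535770.95 − 4504100.73 = 1298.33 m.
Depth below ground = 1412.4 − 1298.33 = 114.1 m.

114.1 m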